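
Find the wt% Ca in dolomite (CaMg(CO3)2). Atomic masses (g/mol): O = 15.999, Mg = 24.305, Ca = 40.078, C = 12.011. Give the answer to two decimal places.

M(CaMg(CO3)2) = 184.399 g/mol.
Ca contributes 1 × 40.078 = 40.078 g per mole.
40.078/184.399 = 0.2173 → 21.73%.

21.73 wt%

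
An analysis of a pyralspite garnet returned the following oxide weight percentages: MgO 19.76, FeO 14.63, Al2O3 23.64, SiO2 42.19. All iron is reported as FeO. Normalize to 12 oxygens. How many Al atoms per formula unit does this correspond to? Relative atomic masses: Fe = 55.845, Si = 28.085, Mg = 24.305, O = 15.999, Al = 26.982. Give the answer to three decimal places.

1.992 Al apfu

19.76 wt% MgO ÷ 40.304 g/mol = 0.49027 mol, giving 0.49027 Mg and 0.49027 O.
14.63 wt% FeO ÷ 71.844 g/mol = 0.20364 mol, giving 0.20364 Fe and 0.20364 O.
23.64 wt% Al2O3 ÷ 101.961 g/mol = 0.23185 mol, giving 0.46370 Al and 0.69555 O.
42.19 wt% SiO2 ÷ 60.083 g/mol = 0.70220 mol, giving 0.70220 Si and 1.40440 O.
Oxygen sums to 2.79386; scaling by 12/2.79386 = 4.29513 puts the formula on 12 O.
Al: 0.46370 × 4.29513 = 1.992 atoms per formula unit.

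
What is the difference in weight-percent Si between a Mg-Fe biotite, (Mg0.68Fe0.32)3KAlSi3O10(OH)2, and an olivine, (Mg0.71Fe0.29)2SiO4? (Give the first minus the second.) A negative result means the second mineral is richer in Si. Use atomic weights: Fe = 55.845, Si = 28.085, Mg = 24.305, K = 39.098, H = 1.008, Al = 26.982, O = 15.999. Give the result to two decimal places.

Si in (Mg0.68Fe0.32)3KAlSi3O10(OH)2: molar mass 447.532 g/mol; 3×28.085 = 84.255 g → 18.83 wt%.
Si in (Mg0.71Fe0.29)2SiO4: molar mass 158.984 g/mol; 1×28.085 = 28.085 g → 17.67 wt%.
Difference = 18.83 − 17.67 = 1.16 percentage points.

1.16 percentage points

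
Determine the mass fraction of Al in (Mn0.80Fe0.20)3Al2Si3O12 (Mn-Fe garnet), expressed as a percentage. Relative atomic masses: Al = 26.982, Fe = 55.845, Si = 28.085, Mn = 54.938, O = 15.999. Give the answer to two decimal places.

10.89 weight percent

M((Mn0.80Fe0.20)3Al2Si3O12) = 495.565 g/mol.
Al contributes 2 × 26.982 = 53.964 g per mole.
53.964/495.565 = 0.1089 → 10.89%.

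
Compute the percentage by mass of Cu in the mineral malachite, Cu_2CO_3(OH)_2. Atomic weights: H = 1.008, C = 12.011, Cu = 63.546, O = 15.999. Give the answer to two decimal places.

M(Cu_2CO_3(OH)_2) = 221.114 g/mol.
Cu contributes 2 × 63.546 = 127.092 g per mole.
127.092/221.114 = 0.5748 → 57.48%.

57.48 wt%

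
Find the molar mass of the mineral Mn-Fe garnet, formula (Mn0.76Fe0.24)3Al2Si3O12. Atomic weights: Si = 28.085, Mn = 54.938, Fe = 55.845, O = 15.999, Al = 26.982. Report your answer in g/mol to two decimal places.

495.67 g/mol

The formula mass is the sum 2.28·54.938 + 0.72·55.845 + 2·26.982 + 3·28.085 + 12·15.999.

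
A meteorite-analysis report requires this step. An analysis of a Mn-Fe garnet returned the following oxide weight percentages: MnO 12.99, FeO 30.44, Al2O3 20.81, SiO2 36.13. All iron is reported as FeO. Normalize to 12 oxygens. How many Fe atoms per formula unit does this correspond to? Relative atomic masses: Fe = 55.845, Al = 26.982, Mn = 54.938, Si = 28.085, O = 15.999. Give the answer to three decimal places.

2.099 Fe apfu

MnO: 12.99/70.937 = 0.18312 mol → 0.18312 mol Mn, 0.18312 mol O.
FeO: 30.44/71.844 = 0.42370 mol → 0.42370 mol Fe, 0.42370 mol O.
Al2O3: 20.81/101.961 = 0.20410 mol → 0.40820 mol Al, 0.61230 mol O.
SiO2: 36.13/60.083 = 0.60133 mol → 0.60133 mol Si, 1.20266 mol O.
Total oxygen = 2.42178 mol. Normalization factor = 12/2.42178 = 4.95503.
Fe per 12 O = 0.42370 × 4.95503 = 2.099.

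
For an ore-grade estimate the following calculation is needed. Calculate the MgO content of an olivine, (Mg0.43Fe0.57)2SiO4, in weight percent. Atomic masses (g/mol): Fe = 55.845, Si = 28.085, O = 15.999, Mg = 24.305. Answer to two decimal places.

Molar mass of (Mg0.43Fe0.57)2SiO4 = 0.86·24.305 + 1.14·55.845 + 1·28.085 + 4·15.999 = 176.647 g/mol.
Each formula unit contains 0.86 Mg, equivalent to 0.86/1 = 0.8600 mol MgO.
M(MgO) = 1×24.305 + 1×15.999 = 40.304 g/mol.
Mass of MgO per formula unit = 0.8600 × 40.304 = 34.661 g.
MgO wt% = 34.661 / 176.647 × 100 = 19.62%.

19.62 wt%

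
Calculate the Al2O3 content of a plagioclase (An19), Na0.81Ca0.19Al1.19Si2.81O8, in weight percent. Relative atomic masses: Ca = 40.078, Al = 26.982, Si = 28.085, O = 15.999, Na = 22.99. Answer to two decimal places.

Molar mass of Na0.81Ca0.19Al1.19Si2.81O8 = 0.81*22.99 + 0.19*40.078 + 1.19*26.982 + 2.81*28.085 + 8*15.999 = 265.256 g/mol.
Each formula unit contains 1.19 Al, equivalent to 1.19/2 = 0.5950 mol Al2O3.
M(Al2O3) = 2×26.982 + 3×15.999 = 101.961 g/mol.
Mass of Al2O3 per formula unit = 0.5950 × 101.961 = 60.667 g.
Al2O3 wt% = 60.667 / 265.256 × 100 = 22.87%.

22.87 wt%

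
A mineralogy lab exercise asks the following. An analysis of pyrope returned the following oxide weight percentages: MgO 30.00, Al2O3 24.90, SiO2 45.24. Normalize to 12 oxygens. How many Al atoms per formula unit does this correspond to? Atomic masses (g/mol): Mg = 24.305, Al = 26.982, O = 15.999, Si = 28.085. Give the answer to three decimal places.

30.00 wt% MgO ÷ 40.304 g/mol = 0.74434 mol, giving 0.74434 Mg and 0.74434 O.
24.90 wt% Al2O3 ÷ 101.961 g/mol = 0.24421 mol, giving 0.48842 Al and 0.73263 O.
45.24 wt% SiO2 ÷ 60.083 g/mol = 0.75296 mol, giving 0.75296 Si and 1.50592 O.
Oxygen sums to 2.98289; scaling by 12/2.98289 = 4.02294 puts the formula on 12 O.
Al: 0.48842 × 4.02294 = 1.965 atoms per formula unit.

1.965 Al apfu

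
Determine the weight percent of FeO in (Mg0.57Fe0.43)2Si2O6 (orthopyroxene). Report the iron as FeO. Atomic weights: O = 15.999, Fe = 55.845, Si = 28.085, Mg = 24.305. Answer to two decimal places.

27.11 wt%

M((Mg0.57Fe0.43)2Si2O6) = 227.898 g/mol; M(FeO) = 71.844 g/mol.
Moles FeO per formula unit = 0.86 Fe ÷ 1 = 0.8600.
FeO fraction = (0.8600 × 71.844) / 227.898 = 61.786/227.898 = 0.2711.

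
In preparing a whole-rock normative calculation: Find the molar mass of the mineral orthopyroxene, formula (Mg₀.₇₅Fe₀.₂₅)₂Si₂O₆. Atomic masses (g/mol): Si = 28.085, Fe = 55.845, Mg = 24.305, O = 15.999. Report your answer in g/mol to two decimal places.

Mg: 1.50 × 24.305 = 36.4575
Fe: 0.50 × 55.845 = 27.9225
Si: 2 × 28.085 = 56.1700
O: 6 × 15.999 = 95.9940
Summing the contributions gives the formula mass.

216.54 g/mol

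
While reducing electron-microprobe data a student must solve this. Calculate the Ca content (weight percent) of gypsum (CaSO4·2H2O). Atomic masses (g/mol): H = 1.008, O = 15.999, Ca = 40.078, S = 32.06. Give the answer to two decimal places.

23.28 weight percent

M(CaSO4·2H2O) = 172.164 g/mol.
Ca contributes 1 × 40.078 = 40.078 g per mole.
40.078/172.164 = 0.2328 → 23.28%.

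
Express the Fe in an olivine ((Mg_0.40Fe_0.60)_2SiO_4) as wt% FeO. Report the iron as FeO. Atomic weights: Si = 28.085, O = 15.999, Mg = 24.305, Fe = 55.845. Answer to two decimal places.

48.29 wt%

Molar mass of (Mg_0.40Fe_0.60)_2SiO_4 = 0.80×24.305 + 1.20×55.845 + 1×28.085 + 4×15.999 = 178.539 g/mol.
Each formula unit contains 1.20 Fe, equivalent to 1.20/1 = 1.2000 mol FeO.
M(FeO) = 1×55.845 + 1×15.999 = 71.844 g/mol.
Mass of FeO per formula unit = 1.2000 × 71.844 = 86.213 g.
FeO wt% = 86.213 / 178.539 × 100 = 48.29%.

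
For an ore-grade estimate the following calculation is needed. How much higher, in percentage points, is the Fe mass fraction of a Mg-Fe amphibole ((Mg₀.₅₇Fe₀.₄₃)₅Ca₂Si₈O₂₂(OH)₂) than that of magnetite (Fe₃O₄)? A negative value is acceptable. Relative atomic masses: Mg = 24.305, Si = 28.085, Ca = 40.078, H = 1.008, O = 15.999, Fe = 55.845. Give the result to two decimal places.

-58.72 percentage points

First mineral: 120.067 g Fe in 880.164 g formula = 13.64 wt% Fe.
Second mineral: 167.535 g Fe in 231.531 g formula = 72.36 wt% Fe.
13.64% − 72.36% gives a difference of -58.72 percentage points.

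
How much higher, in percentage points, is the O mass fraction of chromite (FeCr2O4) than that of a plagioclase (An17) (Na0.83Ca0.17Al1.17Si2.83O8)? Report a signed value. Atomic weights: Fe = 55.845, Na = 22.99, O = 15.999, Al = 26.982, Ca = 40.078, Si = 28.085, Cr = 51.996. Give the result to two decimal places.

-19.72 percentage points

O in FeCr2O4: molar mass 223.833 g/mol; 4×15.999 = 63.996 g → 28.59 wt%.
O in Na0.83Ca0.17Al1.17Si2.83O8: molar mass 264.936 g/mol; 8×15.999 = 127.992 g → 48.31 wt%.
Difference = 28.59 − 48.31 = -19.72 percentage points.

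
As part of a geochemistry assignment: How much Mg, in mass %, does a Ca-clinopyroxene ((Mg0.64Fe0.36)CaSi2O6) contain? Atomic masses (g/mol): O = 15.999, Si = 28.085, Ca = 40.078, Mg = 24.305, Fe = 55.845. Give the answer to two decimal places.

6.83 mass %

Molar mass of (Mg0.64Fe0.36)CaSi2O6: 0.64×24.305 + 0.36×55.845 + 1×40.078 + 2×28.085 + 6×15.999 = 227.901 g/mol.
Mass of Mg per formula unit: 0.64 × 24.305 = 15.555 g.
Weight fraction Mg = 15.555 / 227.901 = 0.0683.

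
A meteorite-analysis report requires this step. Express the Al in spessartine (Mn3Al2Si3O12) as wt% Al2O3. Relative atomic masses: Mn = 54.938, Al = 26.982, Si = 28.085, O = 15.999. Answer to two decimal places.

20.60 wt%

Formula mass = 495.021 g/mol.
2 Al → 1.0000 mol Al2O3 per formula unit; M(Al2O3) = 101.961, so Al2O3 mass = 101.961 g.
101.961/495.021 × 100 = 20.60 wt%.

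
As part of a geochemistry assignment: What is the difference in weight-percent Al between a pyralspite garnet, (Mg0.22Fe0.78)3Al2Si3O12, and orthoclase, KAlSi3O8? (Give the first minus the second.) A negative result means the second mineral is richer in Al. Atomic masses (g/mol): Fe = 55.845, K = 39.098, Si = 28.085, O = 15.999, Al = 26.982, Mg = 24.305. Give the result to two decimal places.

Al in (Mg0.22Fe0.78)3Al2Si3O12: molar mass 476.926 g/mol; 2×26.982 = 53.964 g → 11.31 wt%.
Al in KAlSi3O8: molar mass 278.327 g/mol; 1×26.982 = 26.982 g → 9.69 wt%.
Difference = 11.31 − 9.69 = 1.62 percentage points.

1.62 percentage points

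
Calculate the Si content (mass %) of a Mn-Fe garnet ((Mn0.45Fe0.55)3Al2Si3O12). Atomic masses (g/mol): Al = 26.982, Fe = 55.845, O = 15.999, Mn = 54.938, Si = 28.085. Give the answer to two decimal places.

16.97 mass %

M((Mn0.45Fe0.55)3Al2Si3O12) = 496.518 g/mol.
Si contributes 3 × 28.085 = 84.255 g per mole.
84.255/496.518 = 0.1697 → 16.97%.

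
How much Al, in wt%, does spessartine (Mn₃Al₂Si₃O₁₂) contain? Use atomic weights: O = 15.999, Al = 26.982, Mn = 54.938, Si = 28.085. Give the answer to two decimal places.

10.90 wt%

M(Mn₃Al₂Si₃O₁₂) = 495.021 g/mol.
Al contributes 2 × 26.982 = 53.964 g per mole.
53.964/495.021 = 0.1090 → 10.90%.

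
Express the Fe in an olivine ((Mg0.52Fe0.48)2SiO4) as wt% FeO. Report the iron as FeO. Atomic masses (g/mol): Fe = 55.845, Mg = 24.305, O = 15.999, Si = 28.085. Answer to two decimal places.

40.34 wt%

Molar mass of (Mg0.52Fe0.48)2SiO4 = 1.04·24.305 + 0.96·55.845 + 1·28.085 + 4·15.999 = 170.969 g/mol.
Each formula unit contains 0.96 Fe, equivalent to 0.96/1 = 0.9600 mol FeO.
M(FeO) = 1×55.845 + 1×15.999 = 71.844 g/mol.
Mass of FeO per formula unit = 0.9600 × 71.844 = 68.970 g.
FeO wt% = 68.970 / 170.969 × 100 = 40.34%.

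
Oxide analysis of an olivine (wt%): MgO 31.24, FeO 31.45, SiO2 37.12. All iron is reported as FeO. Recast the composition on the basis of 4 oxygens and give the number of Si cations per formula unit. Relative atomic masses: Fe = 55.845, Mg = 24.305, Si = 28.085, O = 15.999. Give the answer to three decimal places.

1.009 Si apfu

31.24 wt% MgO ÷ 40.304 g/mol = 0.77511 mol, giving 0.77511 Mg and 0.77511 O.
31.45 wt% FeO ÷ 71.844 g/mol = 0.43775 mol, giving 0.43775 Fe and 0.43775 O.
37.12 wt% SiO2 ÷ 60.083 g/mol = 0.61781 mol, giving 0.61781 Si and 1.23562 O.
Oxygen sums to 2.44848; scaling by 4/2.44848 = 1.63367 puts the formula on 4 O.
Si: 0.61781 × 1.63367 = 1.009 atoms per formula unit.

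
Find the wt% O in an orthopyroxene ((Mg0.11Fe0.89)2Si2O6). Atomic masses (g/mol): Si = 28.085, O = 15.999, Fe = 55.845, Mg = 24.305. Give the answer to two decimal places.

37.36 weight percent

M((Mg0.11Fe0.89)2Si2O6) = 256.915 g/mol.
O contributes 6 × 15.999 = 95.994 g per mole.
95.994/256.915 = 0.3736 → 37.36%.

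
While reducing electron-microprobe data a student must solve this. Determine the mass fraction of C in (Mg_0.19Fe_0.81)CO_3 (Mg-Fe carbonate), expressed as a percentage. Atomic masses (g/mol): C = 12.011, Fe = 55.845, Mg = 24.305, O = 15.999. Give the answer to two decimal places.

10.93 wt%

M((Mg_0.19Fe_0.81)CO_3) = 109.860 g/mol.
C contributes 1 × 12.011 = 12.011 g per mole.
12.011/109.860 = 0.1093 → 10.93%.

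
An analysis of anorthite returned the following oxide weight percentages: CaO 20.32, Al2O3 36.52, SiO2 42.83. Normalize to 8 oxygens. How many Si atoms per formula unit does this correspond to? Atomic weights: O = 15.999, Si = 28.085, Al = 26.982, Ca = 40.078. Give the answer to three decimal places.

1.992 Si apfu

CaO (M=56.077): mol = 0.36236; Ca = 0.36236, O = 0.36236.
Al2O3 (M=101.961): mol = 0.35818; Al = 0.71636, O = 1.07454.
SiO2 (M=60.083): mol = 0.71285; Si = 0.71285, O = 1.42570.
ΣO = 2.86260; factor = 8/ΣO = 2.79466.
Si apfu = 0.71285 × 2.79466 = 1.992.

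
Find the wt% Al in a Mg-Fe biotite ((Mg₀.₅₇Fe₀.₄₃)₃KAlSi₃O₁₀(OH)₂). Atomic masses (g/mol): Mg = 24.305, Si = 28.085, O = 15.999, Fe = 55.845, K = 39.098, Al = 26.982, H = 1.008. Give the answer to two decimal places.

Molar mass of (Mg₀.₅₇Fe₀.₄₃)₃KAlSi₃O₁₀(OH)₂: 1.71×24.305 + 1.29×55.845 + 1×39.098 + 1×26.982 + 3×28.085 + 12×15.999 + 2×1.008 = 457.941 g/mol.
Mass of Al per formula unit: 1 × 26.982 = 26.982 g.
Weight fraction Al = 26.982 / 457.941 = 0.0589.

5.89 weight percent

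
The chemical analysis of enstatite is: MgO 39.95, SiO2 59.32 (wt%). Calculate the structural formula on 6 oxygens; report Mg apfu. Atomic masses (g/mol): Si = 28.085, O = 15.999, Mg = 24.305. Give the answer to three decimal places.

MgO (M=40.304): mol = 0.99122; Mg = 0.99122, O = 0.99122.
SiO2 (M=60.083): mol = 0.98730; Si = 0.98730, O = 1.97460.
ΣO = 2.96582; factor = 6/ΣO = 2.02305.
Mg apfu = 0.99122 × 2.02305 = 2.005.

2.005 Mg apfu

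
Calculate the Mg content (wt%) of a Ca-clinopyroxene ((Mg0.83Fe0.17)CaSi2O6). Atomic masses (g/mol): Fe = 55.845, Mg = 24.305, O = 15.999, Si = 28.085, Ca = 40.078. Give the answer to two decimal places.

9.09 wt%

Molar mass of (Mg0.83Fe0.17)CaSi2O6: 0.83×24.305 + 0.17×55.845 + 1×40.078 + 2×28.085 + 6×15.999 = 221.909 g/mol.
Mass of Mg per formula unit: 0.83 × 24.305 = 20.173 g.
Weight fraction Mg = 20.173 / 221.909 = 0.0909.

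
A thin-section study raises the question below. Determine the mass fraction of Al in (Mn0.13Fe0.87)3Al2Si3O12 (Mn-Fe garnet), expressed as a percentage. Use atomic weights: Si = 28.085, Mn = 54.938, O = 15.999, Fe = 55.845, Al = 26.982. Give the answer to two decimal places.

10.85 mass %

M((Mn0.13Fe0.87)3Al2Si3O12) = 497.388 g/mol.
Al contributes 2 × 26.982 = 53.964 g per mole.
53.964/497.388 = 0.1085 → 10.85%.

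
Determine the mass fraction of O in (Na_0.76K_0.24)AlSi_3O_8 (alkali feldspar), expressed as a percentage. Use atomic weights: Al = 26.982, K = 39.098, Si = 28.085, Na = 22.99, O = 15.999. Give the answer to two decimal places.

48.10 mass %

Formula mass = 0.76×22.99 + 0.24×39.098 + 1×26.982 + 3×28.085 + 8×15.999 = 266.085 g/mol, of which 127.992 g is O.
So O makes up 127.992/266.085 = 0.4810 of the mass, i.e. 48.10%.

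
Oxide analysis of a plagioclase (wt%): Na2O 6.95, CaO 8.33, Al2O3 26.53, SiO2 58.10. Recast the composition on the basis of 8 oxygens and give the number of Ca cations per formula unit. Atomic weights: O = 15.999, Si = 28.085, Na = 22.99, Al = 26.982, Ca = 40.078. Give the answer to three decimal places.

0.399 Ca apfu

6.95 wt% Na2O ÷ 61.979 g/mol = 0.11213 mol, giving 0.22426 Na and 0.11213 O.
8.33 wt% CaO ÷ 56.077 g/mol = 0.14855 mol, giving 0.14855 Ca and 0.14855 O.
26.53 wt% Al2O3 ÷ 101.961 g/mol = 0.26020 mol, giving 0.52040 Al and 0.78060 O.
58.10 wt% SiO2 ÷ 60.083 g/mol = 0.96700 mol, giving 0.96700 Si and 1.93400 O.
Oxygen sums to 2.97528; scaling by 8/2.97528 = 2.68882 puts the formula on 8 O.
Ca: 0.14855 × 2.68882 = 0.399 atoms per formula unit.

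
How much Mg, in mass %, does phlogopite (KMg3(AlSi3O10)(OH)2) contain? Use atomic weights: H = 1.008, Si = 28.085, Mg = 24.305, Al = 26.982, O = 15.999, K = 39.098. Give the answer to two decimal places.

17.47 mass %

Molar mass of KMg3(AlSi3O10)(OH)2: 1*39.098 + 3*24.305 + 1*26.982 + 3*28.085 + 12*15.999 + 2*1.008 = 417.254 g/mol.
Mass of Mg per formula unit: 3 × 24.305 = 72.915 g.
Weight fraction Mg = 72.915 / 417.254 = 0.1747.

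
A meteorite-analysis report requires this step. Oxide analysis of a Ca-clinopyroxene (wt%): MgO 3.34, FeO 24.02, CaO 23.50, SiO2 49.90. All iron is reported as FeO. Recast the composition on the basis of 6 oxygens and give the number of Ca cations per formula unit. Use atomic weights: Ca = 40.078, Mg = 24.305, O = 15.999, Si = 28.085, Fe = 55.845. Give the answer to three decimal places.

1.007 Ca apfu

3.34 wt% MgO ÷ 40.304 g/mol = 0.08287 mol, giving 0.08287 Mg and 0.08287 O.
24.02 wt% FeO ÷ 71.844 g/mol = 0.33434 mol, giving 0.33434 Fe and 0.33434 O.
23.50 wt% CaO ÷ 56.077 g/mol = 0.41907 mol, giving 0.41907 Ca and 0.41907 O.
49.90 wt% SiO2 ÷ 60.083 g/mol = 0.83052 mol, giving 0.83052 Si and 1.66104 O.
Oxygen sums to 2.49732; scaling by 6/2.49732 = 2.40258 puts the formula on 6 O.
Ca: 0.41907 × 2.40258 = 1.007 atoms per formula unit.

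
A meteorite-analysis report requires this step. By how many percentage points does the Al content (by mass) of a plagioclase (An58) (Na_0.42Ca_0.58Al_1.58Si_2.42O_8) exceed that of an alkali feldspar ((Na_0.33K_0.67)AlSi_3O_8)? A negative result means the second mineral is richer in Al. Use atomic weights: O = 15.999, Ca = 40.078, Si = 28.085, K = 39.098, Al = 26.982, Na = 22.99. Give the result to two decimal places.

M(Na_0.42Ca_0.58Al_1.58Si_2.42O_8) = 271.490 g/mol, so wt% Al = 42.632/271.490 × 100 = 15.70%.
M((Na_0.33K_0.67)AlSi_3O_8) = 273.011 g/mol, so wt% Al = 26.982/273.011 × 100 = 9.88%.
15.70 − 9.88 = 5.82 pp.

5.82 percentage points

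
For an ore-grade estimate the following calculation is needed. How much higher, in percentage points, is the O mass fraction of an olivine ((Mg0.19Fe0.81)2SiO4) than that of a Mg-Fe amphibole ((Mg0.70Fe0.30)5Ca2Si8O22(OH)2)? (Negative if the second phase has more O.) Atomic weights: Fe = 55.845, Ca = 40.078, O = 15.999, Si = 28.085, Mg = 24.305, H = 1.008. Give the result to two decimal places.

M((Mg0.19Fe0.81)2SiO4) = 191.786 g/mol, so wt% O = 63.996/191.786 × 100 = 33.37%.
M((Mg0.70Fe0.30)5Ca2Si8O22(OH)2) = 859.663 g/mol, so wt% O = 383.976/859.663 × 100 = 44.67%.
33.37 − 44.67 = -11.30 pp.

-11.30 percentage points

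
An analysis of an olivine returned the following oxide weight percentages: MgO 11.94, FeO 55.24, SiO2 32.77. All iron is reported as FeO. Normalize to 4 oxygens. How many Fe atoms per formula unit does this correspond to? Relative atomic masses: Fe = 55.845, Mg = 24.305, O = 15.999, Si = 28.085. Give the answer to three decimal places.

MgO: 11.94/40.304 = 0.29625 mol → 0.29625 mol Mg, 0.29625 mol O.
FeO: 55.24/71.844 = 0.76889 mol → 0.76889 mol Fe, 0.76889 mol O.
SiO2: 32.77/60.083 = 0.54541 mol → 0.54541 mol Si, 1.09082 mol O.
Total oxygen = 2.15596 mol. Normalization factor = 4/2.15596 = 1.85532.
Fe per 4 O = 0.76889 × 1.85532 = 1.427.

1.427 Fe apfu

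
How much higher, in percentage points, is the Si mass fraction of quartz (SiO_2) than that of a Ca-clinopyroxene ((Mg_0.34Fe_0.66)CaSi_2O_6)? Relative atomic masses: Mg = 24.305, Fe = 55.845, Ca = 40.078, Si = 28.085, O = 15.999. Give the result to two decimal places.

M(SiO_2) = 60.083 g/mol, so wt% Si = 28.085/60.083 × 100 = 46.74%.
M((Mg_0.34Fe_0.66)CaSi_2O_6) = 237.363 g/mol, so wt% Si = 56.170/237.363 × 100 = 23.66%.
46.74 − 23.66 = 23.08 pp.

23.08 percentage points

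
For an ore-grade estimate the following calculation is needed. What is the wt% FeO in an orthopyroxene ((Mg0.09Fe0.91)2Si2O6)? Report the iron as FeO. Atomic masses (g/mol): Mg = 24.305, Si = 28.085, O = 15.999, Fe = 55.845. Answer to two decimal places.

Formula mass = 258.177 g/mol.
1.82 Fe → 1.8200 mol FeO per formula unit; M(FeO) = 71.844, so FeO mass = 130.756 g.
130.756/258.177 × 100 = 50.65 wt%.

50.65 wt%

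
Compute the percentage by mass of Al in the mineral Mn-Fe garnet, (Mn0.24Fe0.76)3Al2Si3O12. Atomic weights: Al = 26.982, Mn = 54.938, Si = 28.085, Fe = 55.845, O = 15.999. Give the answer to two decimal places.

Formula mass = 0.72×54.938 + 2.28×55.845 + 2×26.982 + 3×28.085 + 12×15.999 = 497.089 g/mol, of which 53.964 g is Al.
So Al makes up 53.964/497.089 = 0.1086 of the mass, i.e. 10.86%.

10.86 wt%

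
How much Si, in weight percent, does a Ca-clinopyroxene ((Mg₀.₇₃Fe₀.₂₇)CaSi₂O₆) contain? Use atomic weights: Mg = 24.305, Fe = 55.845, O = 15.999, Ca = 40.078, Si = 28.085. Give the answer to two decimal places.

M((Mg₀.₇₃Fe₀.₂₇)CaSi₂O₆) = 225.063 g/mol.
Si contributes 2 × 28.085 = 56.170 g per mole.
56.170/225.063 = 0.2496 → 24.96%.

24.96 weight percent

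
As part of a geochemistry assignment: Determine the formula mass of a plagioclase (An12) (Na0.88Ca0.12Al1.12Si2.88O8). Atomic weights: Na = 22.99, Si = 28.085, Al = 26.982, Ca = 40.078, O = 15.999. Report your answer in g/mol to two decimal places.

The formula mass is the sum 0.88·22.99 + 0.12·40.078 + 1.12·26.982 + 2.88·28.085 + 8·15.999.

264.14 g/mol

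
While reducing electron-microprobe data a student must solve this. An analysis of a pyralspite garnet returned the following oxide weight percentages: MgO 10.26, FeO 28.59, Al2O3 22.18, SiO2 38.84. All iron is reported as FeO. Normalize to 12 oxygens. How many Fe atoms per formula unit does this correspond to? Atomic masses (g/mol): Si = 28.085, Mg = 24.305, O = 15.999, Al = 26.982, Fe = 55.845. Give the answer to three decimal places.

MgO: 10.26/40.304 = 0.25457 mol → 0.25457 mol Mg, 0.25457 mol O.
FeO: 28.59/71.844 = 0.39795 mol → 0.39795 mol Fe, 0.39795 mol O.
Al2O3: 22.18/101.961 = 0.21753 mol → 0.43506 mol Al, 0.65259 mol O.
SiO2: 38.84/60.083 = 0.64644 mol → 0.64644 mol Si, 1.29288 mol O.
Total oxygen = 2.59799 mol. Normalization factor = 12/2.59799 = 4.61896.
Fe per 12 O = 0.39795 × 4.61896 = 1.838.

1.838 Fe apfu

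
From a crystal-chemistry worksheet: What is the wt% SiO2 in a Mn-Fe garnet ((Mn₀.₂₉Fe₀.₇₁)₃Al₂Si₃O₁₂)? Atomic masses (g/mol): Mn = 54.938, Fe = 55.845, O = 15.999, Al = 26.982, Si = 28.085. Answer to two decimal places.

36.27 wt%

M((Mn₀.₂₉Fe₀.₇₁)₃Al₂Si₃O₁₂) = 496.953 g/mol; M(SiO2) = 60.083 g/mol.
Moles SiO2 per formula unit = 3 Si ÷ 1 = 3.0000.
SiO2 fraction = (3.0000 × 60.083) / 496.953 = 180.249/496.953 = 0.3627.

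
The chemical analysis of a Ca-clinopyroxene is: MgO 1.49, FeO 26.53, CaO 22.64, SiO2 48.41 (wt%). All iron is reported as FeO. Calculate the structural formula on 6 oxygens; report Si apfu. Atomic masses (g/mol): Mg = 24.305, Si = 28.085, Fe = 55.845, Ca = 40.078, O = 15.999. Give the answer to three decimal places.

1.996 Si apfu

MgO: 1.49/40.304 = 0.03697 mol → 0.03697 mol Mg, 0.03697 mol O.
FeO: 26.53/71.844 = 0.36927 mol → 0.36927 mol Fe, 0.36927 mol O.
CaO: 22.64/56.077 = 0.40373 mol → 0.40373 mol Ca, 0.40373 mol O.
SiO2: 48.41/60.083 = 0.80572 mol → 0.80572 mol Si, 1.61144 mol O.
Total oxygen = 2.42141 mol. Normalization factor = 6/2.42141 = 2.47790.
Si per 6 O = 0.80572 × 2.47790 = 1.996.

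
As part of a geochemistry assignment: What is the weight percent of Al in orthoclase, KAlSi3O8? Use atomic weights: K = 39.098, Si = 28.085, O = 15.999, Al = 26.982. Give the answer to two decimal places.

Molar mass of KAlSi3O8: 1*39.098 + 1*26.982 + 3*28.085 + 8*15.999 = 278.327 g/mol.
Mass of Al per formula unit: 1 × 26.982 = 26.982 g.
Weight fraction Al = 26.982 / 278.327 = 0.0969.

9.69 wt%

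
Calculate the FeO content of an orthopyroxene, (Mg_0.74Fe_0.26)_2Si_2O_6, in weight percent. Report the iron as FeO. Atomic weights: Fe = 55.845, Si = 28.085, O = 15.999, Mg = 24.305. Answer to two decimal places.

M((Mg_0.74Fe_0.26)_2Si_2O_6) = 217.175 g/mol; M(FeO) = 71.844 g/mol.
Moles FeO per formula unit = 0.52 Fe ÷ 1 = 0.5200.
FeO fraction = (0.5200 × 71.844) / 217.175 = 37.359/217.175 = 0.1720.

17.20 wt%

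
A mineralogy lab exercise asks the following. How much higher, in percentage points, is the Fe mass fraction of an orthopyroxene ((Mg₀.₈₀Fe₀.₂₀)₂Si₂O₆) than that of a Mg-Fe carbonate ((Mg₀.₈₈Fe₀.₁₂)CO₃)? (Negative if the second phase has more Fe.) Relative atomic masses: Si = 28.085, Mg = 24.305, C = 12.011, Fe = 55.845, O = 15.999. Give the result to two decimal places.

M((Mg₀.₈₀Fe₀.₂₀)₂Si₂O₆) = 213.390 g/mol, so wt% Fe = 22.338/213.390 × 100 = 10.47%.
M((Mg₀.₈₈Fe₀.₁₂)CO₃) = 88.098 g/mol, so wt% Fe = 6.701/88.098 × 100 = 7.61%.
10.47 − 7.61 = 2.86 pp.

2.86 percentage points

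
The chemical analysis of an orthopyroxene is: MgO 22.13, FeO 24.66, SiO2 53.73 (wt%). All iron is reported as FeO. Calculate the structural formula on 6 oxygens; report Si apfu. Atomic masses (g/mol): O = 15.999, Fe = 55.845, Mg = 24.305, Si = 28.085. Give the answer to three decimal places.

2.001 Si apfu

22.13 wt% MgO ÷ 40.304 g/mol = 0.54908 mol, giving 0.54908 Mg and 0.54908 O.
24.66 wt% FeO ÷ 71.844 g/mol = 0.34324 mol, giving 0.34324 Fe and 0.34324 O.
53.73 wt% SiO2 ÷ 60.083 g/mol = 0.89426 mol, giving 0.89426 Si and 1.78852 O.
Oxygen sums to 2.68084; scaling by 6/2.68084 = 2.23810 puts the formula on 6 O.
Si: 0.89426 × 2.23810 = 2.001 atoms per formula unit.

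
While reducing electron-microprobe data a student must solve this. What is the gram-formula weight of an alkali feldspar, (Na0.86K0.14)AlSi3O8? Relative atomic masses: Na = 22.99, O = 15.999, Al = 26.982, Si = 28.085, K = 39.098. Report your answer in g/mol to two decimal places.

264.47 g/mol

The formula mass is the sum 0.86×22.99 + 0.14×39.098 + 1×26.982 + 3×28.085 + 8×15.999.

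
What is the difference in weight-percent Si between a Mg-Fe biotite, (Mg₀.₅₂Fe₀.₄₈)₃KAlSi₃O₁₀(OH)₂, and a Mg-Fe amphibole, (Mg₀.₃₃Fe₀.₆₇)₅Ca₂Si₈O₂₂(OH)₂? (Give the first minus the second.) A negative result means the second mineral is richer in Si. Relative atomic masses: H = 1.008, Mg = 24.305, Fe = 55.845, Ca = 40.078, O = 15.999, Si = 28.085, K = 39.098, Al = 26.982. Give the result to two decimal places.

-6.26 percentage points

First mineral: 84.255 g Si in 462.672 g formula = 18.21 wt% Si.
Second mineral: 224.680 g Si in 918.012 g formula = 24.47 wt% Si.
18.21% − 24.47% gives a difference of -6.26 percentage points.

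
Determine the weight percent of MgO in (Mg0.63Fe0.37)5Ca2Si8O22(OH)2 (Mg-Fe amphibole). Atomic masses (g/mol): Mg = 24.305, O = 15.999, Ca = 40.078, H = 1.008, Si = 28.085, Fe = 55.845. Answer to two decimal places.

Molar mass of (Mg0.63Fe0.37)5Ca2Si8O22(OH)2 = 3.15×24.305 + 1.85×55.845 + 2×40.078 + 8×28.085 + 24×15.999 + 2×1.008 = 870.702 g/mol.
Each formula unit contains 3.15 Mg, equivalent to 3.15/1 = 3.1500 mol MgO.
M(MgO) = 1×24.305 + 1×15.999 = 40.304 g/mol.
Mass of MgO per formula unit = 3.1500 × 40.304 = 126.958 g.
MgO wt% = 126.958 / 870.702 × 100 = 14.58%.

14.58 wt%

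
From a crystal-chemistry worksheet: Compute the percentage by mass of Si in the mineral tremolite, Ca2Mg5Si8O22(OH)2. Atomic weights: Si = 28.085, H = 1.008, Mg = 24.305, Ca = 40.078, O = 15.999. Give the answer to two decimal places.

Molar mass of Ca2Mg5Si8O22(OH)2: 2·40.078 + 5·24.305 + 8·28.085 + 24·15.999 + 2·1.008 = 812.353 g/mol.
Mass of Si per formula unit: 8 × 28.085 = 224.680 g.
Weight fraction Si = 224.680 / 812.353 = 0.2766.

27.66 weight percent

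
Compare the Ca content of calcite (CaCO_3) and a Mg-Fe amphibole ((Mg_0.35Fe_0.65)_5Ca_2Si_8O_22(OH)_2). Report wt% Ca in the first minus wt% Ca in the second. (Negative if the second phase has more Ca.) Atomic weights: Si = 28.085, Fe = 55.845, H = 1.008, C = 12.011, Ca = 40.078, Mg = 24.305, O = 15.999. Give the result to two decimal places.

31.28 percentage points

Ca in CaCO_3: molar mass 100.086 g/mol; 1×40.078 = 40.078 g → 40.04 wt%.
Ca in (Mg_0.35Fe_0.65)_5Ca_2Si_8O_22(OH)_2: molar mass 914.858 g/mol; 2×40.078 = 80.156 g → 8.76 wt%.
Difference = 40.04 − 8.76 = 31.28 percentage points.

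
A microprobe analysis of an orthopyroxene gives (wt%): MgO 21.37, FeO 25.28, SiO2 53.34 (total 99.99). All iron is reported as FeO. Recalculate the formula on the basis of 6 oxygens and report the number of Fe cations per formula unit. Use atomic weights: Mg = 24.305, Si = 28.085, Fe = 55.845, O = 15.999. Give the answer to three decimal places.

0.794 Fe apfu

21.37 wt% MgO ÷ 40.304 g/mol = 0.53022 mol, giving 0.53022 Mg and 0.53022 O.
25.28 wt% FeO ÷ 71.844 g/mol = 0.35187 mol, giving 0.35187 Fe and 0.35187 O.
53.34 wt% SiO2 ÷ 60.083 g/mol = 0.88777 mol, giving 0.88777 Si and 1.77554 O.
Oxygen sums to 2.65763; scaling by 6/2.65763 = 2.25765 puts the formula on 6 O.
Fe: 0.35187 × 2.25765 = 0.794 atoms per formula unit.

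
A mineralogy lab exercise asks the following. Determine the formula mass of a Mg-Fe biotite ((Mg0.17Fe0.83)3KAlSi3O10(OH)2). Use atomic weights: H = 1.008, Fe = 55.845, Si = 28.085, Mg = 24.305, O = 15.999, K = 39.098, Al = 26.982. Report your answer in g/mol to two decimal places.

The formula mass is the sum 0.51·24.305 + 2.49·55.845 + 1·39.098 + 1·26.982 + 3·28.085 + 12·15.999 + 2·1.008.

495.79 g/mol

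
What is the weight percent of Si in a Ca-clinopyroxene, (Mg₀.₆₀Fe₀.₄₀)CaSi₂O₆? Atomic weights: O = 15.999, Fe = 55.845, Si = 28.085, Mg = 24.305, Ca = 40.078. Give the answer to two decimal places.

24.51 wt%

Molar mass of (Mg₀.₆₀Fe₀.₄₀)CaSi₂O₆: 0.60×24.305 + 0.40×55.845 + 1×40.078 + 2×28.085 + 6×15.999 = 229.163 g/mol.
Mass of Si per formula unit: 2 × 28.085 = 56.170 g.
Weight fraction Si = 56.170 / 229.163 = 0.2451.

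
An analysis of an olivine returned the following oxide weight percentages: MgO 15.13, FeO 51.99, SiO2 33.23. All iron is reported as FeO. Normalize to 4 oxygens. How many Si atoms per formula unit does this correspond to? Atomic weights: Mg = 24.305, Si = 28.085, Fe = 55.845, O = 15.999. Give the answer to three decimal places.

1.003 Si apfu

15.13 wt% MgO ÷ 40.304 g/mol = 0.37540 mol, giving 0.37540 Mg and 0.37540 O.
51.99 wt% FeO ÷ 71.844 g/mol = 0.72365 mol, giving 0.72365 Fe and 0.72365 O.
33.23 wt% SiO2 ÷ 60.083 g/mol = 0.55307 mol, giving 0.55307 Si and 1.10614 O.
Oxygen sums to 2.20519; scaling by 4/2.20519 = 1.81390 puts the formula on 4 O.
Si: 0.55307 × 1.81390 = 1.003 atoms per formula unit.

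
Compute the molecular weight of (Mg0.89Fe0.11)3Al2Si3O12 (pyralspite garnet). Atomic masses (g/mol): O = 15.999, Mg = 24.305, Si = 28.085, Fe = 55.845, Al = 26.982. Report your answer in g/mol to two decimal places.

413.53 g/mol

The formula mass is the sum 2.67(24.305) + 0.33(55.845) + 2(26.982) + 3(28.085) + 12(15.999).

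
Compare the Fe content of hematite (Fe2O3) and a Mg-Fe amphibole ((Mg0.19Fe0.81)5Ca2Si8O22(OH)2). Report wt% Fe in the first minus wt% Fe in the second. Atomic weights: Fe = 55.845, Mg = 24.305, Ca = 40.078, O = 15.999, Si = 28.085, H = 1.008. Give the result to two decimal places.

M(Fe2O3) = 159.687 g/mol, so wt% Fe = 111.690/159.687 × 100 = 69.94%.
M((Mg0.19Fe0.81)5Ca2Si8O22(OH)2) = 940.090 g/mol, so wt% Fe = 226.172/940.090 × 100 = 24.06%.
69.94 − 24.06 = 45.88 pp.

45.88 percentage points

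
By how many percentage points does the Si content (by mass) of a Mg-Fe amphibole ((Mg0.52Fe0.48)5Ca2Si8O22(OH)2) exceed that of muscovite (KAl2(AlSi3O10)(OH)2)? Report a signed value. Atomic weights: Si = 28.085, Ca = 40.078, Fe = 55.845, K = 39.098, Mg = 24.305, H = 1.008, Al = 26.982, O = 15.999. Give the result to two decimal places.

M((Mg0.52Fe0.48)5Ca2Si8O22(OH)2) = 888.049 g/mol, so wt% Si = 224.680/888.049 × 100 = 25.30%.
M(KAl2(AlSi3O10)(OH)2) = 398.303 g/mol, so wt% Si = 84.255/398.303 × 100 = 21.15%.
25.30 − 21.15 = 4.15 pp.

4.15 percentage points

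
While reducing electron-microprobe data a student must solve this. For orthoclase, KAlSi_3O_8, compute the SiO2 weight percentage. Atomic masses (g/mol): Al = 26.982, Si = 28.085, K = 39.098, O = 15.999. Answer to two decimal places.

64.76 wt%

Molar mass of KAlSi_3O_8 = 1*39.098 + 1*26.982 + 3*28.085 + 8*15.999 = 278.327 g/mol.
Each formula unit contains 3 Si, equivalent to 3/1 = 3.0000 mol SiO2.
M(SiO2) = 1×28.085 + 2×15.999 = 60.083 g/mol.
Mass of SiO2 per formula unit = 3.0000 × 60.083 = 180.249 g.
SiO2 wt% = 180.249 / 278.327 × 100 = 64.76%.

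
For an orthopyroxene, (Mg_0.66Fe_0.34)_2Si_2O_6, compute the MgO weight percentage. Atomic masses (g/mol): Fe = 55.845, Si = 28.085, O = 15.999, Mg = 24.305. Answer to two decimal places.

Molar mass of (Mg_0.66Fe_0.34)_2Si_2O_6 = 1.32·24.305 + 0.68·55.845 + 2·28.085 + 6·15.999 = 222.221 g/mol.
Each formula unit contains 1.32 Mg, equivalent to 1.32/1 = 1.3200 mol MgO.
M(MgO) = 1×24.305 + 1×15.999 = 40.304 g/mol.
Mass of MgO per formula unit = 1.3200 × 40.304 = 53.201 g.
MgO wt% = 53.201 / 222.221 × 100 = 23.94%.

23.94 wt%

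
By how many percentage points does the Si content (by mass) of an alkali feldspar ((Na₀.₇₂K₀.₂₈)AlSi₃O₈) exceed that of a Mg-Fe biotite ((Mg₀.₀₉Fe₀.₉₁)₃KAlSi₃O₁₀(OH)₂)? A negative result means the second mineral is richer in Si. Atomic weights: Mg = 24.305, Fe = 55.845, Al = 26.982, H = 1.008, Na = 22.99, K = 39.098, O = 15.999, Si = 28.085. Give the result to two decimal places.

Si in (Na₀.₇₂K₀.₂₈)AlSi₃O₈: molar mass 266.729 g/mol; 3×28.085 = 84.255 g → 31.59 wt%.
Si in (Mg₀.₀₉Fe₀.₉₁)₃KAlSi₃O₁₀(OH)₂: molar mass 503.358 g/mol; 3×28.085 = 84.255 g → 16.74 wt%.
Difference = 31.59 − 16.74 = 14.85 percentage points.

14.85 percentage points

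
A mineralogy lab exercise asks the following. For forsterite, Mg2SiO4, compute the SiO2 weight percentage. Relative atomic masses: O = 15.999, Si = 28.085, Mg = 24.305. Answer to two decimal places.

Molar mass of Mg2SiO4 = 2*24.305 + 1*28.085 + 4*15.999 = 140.691 g/mol.
Each formula unit contains 1 Si, equivalent to 1/1 = 1.0000 mol SiO2.
M(SiO2) = 1×28.085 + 2×15.999 = 60.083 g/mol.
Mass of SiO2 per formula unit = 1.0000 × 60.083 = 60.083 g.
SiO2 wt% = 60.083 / 140.691 × 100 = 42.71%.

42.71 wt%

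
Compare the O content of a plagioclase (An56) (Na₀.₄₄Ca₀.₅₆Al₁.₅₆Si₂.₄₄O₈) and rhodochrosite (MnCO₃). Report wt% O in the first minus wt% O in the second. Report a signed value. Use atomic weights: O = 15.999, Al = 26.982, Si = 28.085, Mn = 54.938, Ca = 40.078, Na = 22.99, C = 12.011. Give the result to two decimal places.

O in Na₀.₄₄Ca₀.₅₆Al₁.₅₆Si₂.₄₄O₈: molar mass 271.171 g/mol; 8×15.999 = 127.992 g → 47.20 wt%.
O in MnCO₃: molar mass 114.946 g/mol; 3×15.999 = 47.997 g → 41.76 wt%.
Difference = 47.20 − 41.76 = 5.44 percentage points.

5.44 percentage points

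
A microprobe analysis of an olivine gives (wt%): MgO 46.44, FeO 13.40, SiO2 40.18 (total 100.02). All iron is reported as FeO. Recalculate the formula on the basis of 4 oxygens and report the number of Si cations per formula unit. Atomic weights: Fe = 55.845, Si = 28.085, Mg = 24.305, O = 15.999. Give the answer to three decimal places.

1.000 Si apfu

MgO (M=40.304): mol = 1.15224; Mg = 1.15224, O = 1.15224.
FeO (M=71.844): mol = 0.18652; Fe = 0.18652, O = 0.18652.
SiO2 (M=60.083): mol = 0.66874; Si = 0.66874, O = 1.33748.
ΣO = 2.67624; factor = 4/ΣO = 1.49463.
Si apfu = 0.66874 × 1.49463 = 1.000.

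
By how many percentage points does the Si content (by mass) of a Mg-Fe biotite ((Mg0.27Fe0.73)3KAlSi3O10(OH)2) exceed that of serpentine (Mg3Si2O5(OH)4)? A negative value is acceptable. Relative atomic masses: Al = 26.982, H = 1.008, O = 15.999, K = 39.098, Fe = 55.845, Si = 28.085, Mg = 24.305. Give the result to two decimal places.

-2.95 percentage points

Si in (Mg0.27Fe0.73)3KAlSi3O10(OH)2: molar mass 486.327 g/mol; 3×28.085 = 84.255 g → 17.32 wt%.
Si in Mg3Si2O5(OH)4: molar mass 277.108 g/mol; 2×28.085 = 56.170 g → 20.27 wt%.
Difference = 17.32 − 20.27 = -2.95 percentage points.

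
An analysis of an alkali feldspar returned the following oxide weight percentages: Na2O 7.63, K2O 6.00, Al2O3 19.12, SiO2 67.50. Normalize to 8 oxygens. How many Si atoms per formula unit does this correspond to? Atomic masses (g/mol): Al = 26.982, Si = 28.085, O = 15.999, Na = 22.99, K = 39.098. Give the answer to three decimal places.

3.000 Si apfu

Na2O (M=61.979): mol = 0.12311; Na = 0.24622, O = 0.12311.
K2O (M=94.195): mol = 0.06370; K = 0.12740, O = 0.06370.
Al2O3 (M=101.961): mol = 0.18752; Al = 0.37504, O = 0.56256.
SiO2 (M=60.083): mol = 1.12345; Si = 1.12345, O = 2.24690.
ΣO = 2.99627; factor = 8/ΣO = 2.66999.
Si apfu = 1.12345 × 2.66999 = 3.000.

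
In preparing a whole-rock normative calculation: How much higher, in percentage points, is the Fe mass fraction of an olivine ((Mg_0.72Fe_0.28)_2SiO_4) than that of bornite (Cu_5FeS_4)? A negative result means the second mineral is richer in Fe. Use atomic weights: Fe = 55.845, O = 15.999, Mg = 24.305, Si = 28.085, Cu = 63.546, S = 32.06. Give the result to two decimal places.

First mineral: 31.273 g Fe in 158.353 g formula = 19.75 wt% Fe.
Second mineral: 55.845 g Fe in 501.815 g formula = 11.13 wt% Fe.
19.75% − 11.13% gives a difference of 8.62 percentage points.

8.62 percentage points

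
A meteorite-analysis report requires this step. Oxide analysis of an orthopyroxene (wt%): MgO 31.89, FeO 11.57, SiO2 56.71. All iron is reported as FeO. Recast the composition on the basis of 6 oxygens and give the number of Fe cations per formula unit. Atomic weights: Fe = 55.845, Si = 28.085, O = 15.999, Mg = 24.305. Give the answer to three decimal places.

MgO: 31.89/40.304 = 0.79124 mol → 0.79124 mol Mg, 0.79124 mol O.
FeO: 11.57/71.844 = 0.16104 mol → 0.16104 mol Fe, 0.16104 mol O.
SiO2: 56.71/60.083 = 0.94386 mol → 0.94386 mol Si, 1.88772 mol O.
Total oxygen = 2.84000 mol. Normalization factor = 6/2.84000 = 2.11268.
Fe per 6 O = 0.16104 × 2.11268 = 0.340.

0.340 Fe apfu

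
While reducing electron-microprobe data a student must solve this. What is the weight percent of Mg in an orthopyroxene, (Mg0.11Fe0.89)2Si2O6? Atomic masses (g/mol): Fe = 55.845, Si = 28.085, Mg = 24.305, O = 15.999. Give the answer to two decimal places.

M((Mg0.11Fe0.89)2Si2O6) = 256.915 g/mol.
Mg contributes 0.22 × 24.305 = 5.347 g per mole.
5.347/256.915 = 0.0208 → 2.08%.

2.08 wt%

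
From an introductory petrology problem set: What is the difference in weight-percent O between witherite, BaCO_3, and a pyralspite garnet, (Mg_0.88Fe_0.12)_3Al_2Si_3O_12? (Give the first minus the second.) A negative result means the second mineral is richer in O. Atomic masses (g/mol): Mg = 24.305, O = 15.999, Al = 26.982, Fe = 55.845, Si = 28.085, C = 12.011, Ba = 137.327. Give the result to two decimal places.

M(BaCO_3) = 197.335 g/mol, so wt% O = 47.997/197.335 × 100 = 24.32%.
M((Mg_0.88Fe_0.12)_3Al_2Si_3O_12) = 414.476 g/mol, so wt% O = 191.988/414.476 × 100 = 46.32%.
24.32 − 46.32 = -22.00 pp.

-22.00 percentage points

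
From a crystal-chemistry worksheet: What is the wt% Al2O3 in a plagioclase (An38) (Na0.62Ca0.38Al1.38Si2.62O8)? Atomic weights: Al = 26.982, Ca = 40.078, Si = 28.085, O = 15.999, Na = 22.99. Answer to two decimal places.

M(Na0.62Ca0.38Al1.38Si2.62O8) = 268.293 g/mol; M(Al2O3) = 101.961 g/mol.
Moles Al2O3 per formula unit = 1.38 Al ÷ 2 = 0.6900.
Al2O3 fraction = (0.6900 × 101.961) / 268.293 = 70.353/268.293 = 0.2622.

26.22 wt%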